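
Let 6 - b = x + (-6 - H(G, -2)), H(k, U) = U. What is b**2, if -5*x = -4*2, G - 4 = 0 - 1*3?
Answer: 1764/25 ≈ 70.560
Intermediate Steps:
G = 1 (G = 4 + (0 - 1*3) = 4 + (0 - 3) = 4 - 3 = 1)
x = 8/5 (x = -(-4)*2/5 = -1/5*(-8) = 8/5 ≈ 1.6000)
b = 42/5 (b = 6 - (8/5 + (-6 - 1*(-2))) = 6 - (8/5 + (-6 + 2)) = 6 - (8/5 - 4) = 6 - 1*(-12/5) = 6 + 12/5 = 42/5 ≈ 8.4000)
b**2 = (42/5)**2 = 1764/25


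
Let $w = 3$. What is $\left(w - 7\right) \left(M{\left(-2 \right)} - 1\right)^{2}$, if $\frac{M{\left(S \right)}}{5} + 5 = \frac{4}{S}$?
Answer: $-5184$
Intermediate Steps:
$M{\left(S \right)} = -25 + \frac{20}{S}$ ($M{\left(S \right)} = -25 + 5 \frac{4}{S} = -25 + \frac{20}{S}$)
$\left(w - 7\right) \left(M{\left(-2 \right)} - 1\right)^{2} = \left(3 - 7\right) \left(\left(-25 + \frac{20}{-2}\right) - 1\right)^{2} = - 4 \left(\left(-25 + 20 \left(- \frac{1}{2}\right)\right) - 1\right)^{2} = - 4 \left(\left(-25 - 10\right) - 1\right)^{2} = - 4 \left(-35 - 1\right)^{2} = - 4 \left(-36\right)^{2} = \left(-4\right) 1296 = -5184$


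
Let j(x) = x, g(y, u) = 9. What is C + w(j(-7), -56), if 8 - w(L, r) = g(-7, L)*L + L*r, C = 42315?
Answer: 41994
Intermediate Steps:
w(L, r) = 8 - 9*L - L*r (w(L, r) = 8 - (9*L + L*r) = 8 + (-9*L - L*r) = 8 - 9*L - L*r)
C + w(j(-7), -56) = 42315 + (8 - 9*(-7) - 1*(-7)*(-56)) = 42315 + (8 + 63 - 392) = 42315 - 321 = 41994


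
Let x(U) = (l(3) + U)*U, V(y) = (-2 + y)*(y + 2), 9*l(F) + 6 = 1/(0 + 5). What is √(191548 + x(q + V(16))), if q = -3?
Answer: 2*√14253105/15 ≈ 503.38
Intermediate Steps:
l(F) = -29/45 (l(F) = -⅔ + 1/(9*(0 + 5)) = -⅔ + (⅑)/5 = -⅔ + (⅑)*(⅕) = -⅔ + 1/45 = -29/45)
V(y) = (-2 + y)*(2 + y)
x(U) = U*(-29/45 + U) (x(U) = (-29/45 + U)*U = U*(-29/45 + U))
√(191548 + x(q + V(16))) = √(191548 + (-3 + (-4 + 16²))*(-29 + 45*(-3 + (-4 + 16²)))/45) = √(191548 + (-3 + (-4 + 256))*(-29 + 45*(-3 + (-4 + 256)))/45) = √(191548 + (-3 + 252)*(-29 + 45*(-3 + 252))/45) = √(191548 + (1/45)*249*(-29 + 45*249)) = √(191548 + (1/45)*249*(-29 + 11205)) = √(191548 + (1/45)*249*11176) = √(191548 + 927608/15) = √(3800828/15) = 2*√14253105/15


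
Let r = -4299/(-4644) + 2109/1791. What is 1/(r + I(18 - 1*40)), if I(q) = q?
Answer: -308052/6129229 ≈ -0.050259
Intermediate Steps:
r = 647915/308052 (r = -4299*(-1/4644) + 2109*(1/1791) = 1433/1548 + 703/597 = 647915/308052 ≈ 2.1033)
1/(r + I(18 - 1*40)) = 1/(647915/308052 + (18 - 1*40)) = 1/(647915/308052 + (18 - 40)) = 1/(647915/308052 - 22) = 1/(-6129229/308052) = -308052/6129229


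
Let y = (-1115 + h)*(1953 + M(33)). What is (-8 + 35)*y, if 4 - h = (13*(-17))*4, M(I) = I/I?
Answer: -11976066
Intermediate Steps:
M(I) = 1
h = 888 (h = 4 - 13*(-17)*4 = 4 - (-221)*4 = 4 - 1*(-884) = 4 + 884 = 888)
y = -443558 (y = (-1115 + 888)*(1953 + 1) = -227*1954 = -443558)
(-8 + 35)*y = (-8 + 35)*(-443558) = 27*(-443558) = -11976066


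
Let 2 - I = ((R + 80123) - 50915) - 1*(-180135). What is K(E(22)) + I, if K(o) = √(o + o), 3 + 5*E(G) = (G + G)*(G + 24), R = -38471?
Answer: -170870 + √20210/5 ≈ -1.7084e+5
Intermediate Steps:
E(G) = -⅗ + 2*G*(24 + G)/5 (E(G) = -⅗ + ((G + G)*(G + 24))/5 = -⅗ + ((2*G)*(24 + G))/5 = -⅗ + (2*G*(24 + G))/5 = -⅗ + 2*G*(24 + G)/5)
K(o) = √2*√o (K(o) = √(2*o) = √2*√o)
I = -170870 (I = 2 - (((-38471 + 80123) - 50915) - 1*(-180135)) = 2 - ((41652 - 50915) + 180135) = 2 - (-9263 + 180135) = 2 - 1*170872 = 2 - 170872 = -170870)
K(E(22)) + I = √2*√(-⅗ + (⅖)*22² + (48/5)*22) - 170870 = √2*√(-⅗ + (⅖)*484 + 1056/5) - 170870 = √2*√(-⅗ + 968/5 + 1056/5) - 170870 = √2*√(2021/5) - 170870 = √2*(√10105/5) - 170870 = √20210/5 - 170870 = -170870 + √20210/5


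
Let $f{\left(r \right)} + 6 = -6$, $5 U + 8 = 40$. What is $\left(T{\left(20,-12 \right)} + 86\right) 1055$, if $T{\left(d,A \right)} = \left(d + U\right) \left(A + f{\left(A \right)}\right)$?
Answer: $-577718$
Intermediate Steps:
$U = \frac{32}{5}$ ($U = - \frac{8}{5} + \frac{1}{5} \cdot 40 = - \frac{8}{5} + 8 = \frac{32}{5} \approx 6.4$)
$f{\left(r \right)} = -12$ ($f{\left(r \right)} = -6 - 6 = -12$)
$T{\left(d,A \right)} = \left(-12 + A\right) \left(\frac{32}{5} + d\right)$ ($T{\left(d,A \right)} = \left(d + \frac{32}{5}\right) \left(A - 12\right) = \left(\frac{32}{5} + d\right) \left(-12 + A\right) = \left(-12 + A\right) \left(\frac{32}{5} + d\right)$)
$\left(T{\left(20,-12 \right)} + 86\right) 1055 = \left(\left(- \frac{384}{5} - 240 + \frac{32}{5} \left(-12\right) - 240\right) + 86\right) 1055 = \left(\left(- \frac{384}{5} - 240 - \frac{384}{5} - 240\right) + 86\right) 1055 = \left(- \frac{3168}{5} + 86\right) 1055 = \left(- \frac{2738}{5}\right) 1055 = -577718$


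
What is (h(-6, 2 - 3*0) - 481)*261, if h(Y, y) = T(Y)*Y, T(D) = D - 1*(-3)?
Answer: -120843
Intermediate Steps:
T(D) = 3 + D (T(D) = D + 3 = 3 + D)
h(Y, y) = Y*(3 + Y) (h(Y, y) = (3 + Y)*Y = Y*(3 + Y))
(h(-6, 2 - 3*0) - 481)*261 = (-6*(3 - 6) - 481)*261 = (-6*(-3) - 481)*261 = (18 - 481)*261 = -463*261 = -120843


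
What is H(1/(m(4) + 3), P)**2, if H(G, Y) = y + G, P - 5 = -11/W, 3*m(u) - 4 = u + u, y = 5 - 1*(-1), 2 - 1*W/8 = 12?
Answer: 1849/49 ≈ 37.735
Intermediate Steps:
W = -80 (W = 16 - 8*12 = 16 - 96 = -80)
y = 6 (y = 5 + 1 = 6)
m(u) = 4/3 + 2*u/3 (m(u) = 4/3 + (u + u)/3 = 4/3 + (2*u)/3 = 4/3 + 2*u/3)
P = 411/80 (P = 5 - 11/(-80) = 5 - 11*(-1/80) = 5 + 11/80 = 411/80 ≈ 5.1375)
H(G, Y) = 6 + G
H(1/(m(4) + 3), P)**2 = (6 + 1/((4/3 + (2/3)*4) + 3))**2 = (6 + 1/((4/3 + 8/3) + 3))**2 = (6 + 1/(4 + 3))**2 = (6 + 1/7)**2 = (43/7)**2 = 1849/49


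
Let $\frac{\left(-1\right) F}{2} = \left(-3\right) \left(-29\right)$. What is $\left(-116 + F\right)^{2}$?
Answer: $84100$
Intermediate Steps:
$F = -174$ ($F = - 2 \left(\left(-3\right) \left(-29\right)\right) = \left(-2\right) 87 = -174$)
$\left(-116 + F\right)^{2} = \left(-116 - 174\right)^{2} = \left(-290\right)^{2} = 84100$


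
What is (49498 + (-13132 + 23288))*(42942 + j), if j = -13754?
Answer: 1741180952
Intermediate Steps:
(49498 + (-13132 + 23288))*(42942 + j) = (49498 + (-13132 + 23288))*(42942 - 13754) = (49498 + 10156)*29188 = 59654*29188 = 1741180952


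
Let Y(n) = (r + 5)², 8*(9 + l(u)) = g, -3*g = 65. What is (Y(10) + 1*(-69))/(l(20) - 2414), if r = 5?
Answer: -744/58217 ≈ -0.012780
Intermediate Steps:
g = -65/3 (g = -⅓*65 = -65/3 ≈ -21.667)
l(u) = -281/24 (l(u) = -9 + (⅛)*(-65/3) = -9 - 65/24 = -281/24)
Y(n) = 100 (Y(n) = (5 + 5)² = 10² = 100)
(Y(10) + 1*(-69))/(l(20) - 2414) = (100 + 1*(-69))/(-281/24 - 2414) = (100 - 69)/(-58217/24) = 31*(-24/58217) = -744/58217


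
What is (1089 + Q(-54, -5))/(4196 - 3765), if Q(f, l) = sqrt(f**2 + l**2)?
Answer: 1089/431 + sqrt(2941)/431 ≈ 2.6525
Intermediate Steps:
(1089 + Q(-54, -5))/(4196 - 3765) = (1089 + sqrt((-54)**2 + (-5)**2))/(4196 - 3765) = (1089 + sqrt(2916 + 25))/431 = (1089 + sqrt(2941))*(1/431) = 1089/431 + sqrt(2941)/431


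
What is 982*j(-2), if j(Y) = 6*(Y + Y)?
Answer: -23568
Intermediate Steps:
j(Y) = 12*Y (j(Y) = 6*(2*Y) = 12*Y)
982*j(-2) = 982*(12*(-2)) = 982*(-24) = -23568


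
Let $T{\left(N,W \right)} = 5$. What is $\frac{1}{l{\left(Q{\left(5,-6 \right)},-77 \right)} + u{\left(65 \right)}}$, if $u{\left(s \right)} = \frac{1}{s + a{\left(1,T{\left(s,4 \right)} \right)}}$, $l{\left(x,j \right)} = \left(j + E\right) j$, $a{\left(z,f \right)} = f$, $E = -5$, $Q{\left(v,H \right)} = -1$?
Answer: $\frac{70}{441981} \approx 0.00015838$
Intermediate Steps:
$l{\left(x,j \right)} = j \left(-5 + j\right)$ ($l{\left(x,j \right)} = \left(j - 5\right) j = \left(-5 + j\right) j = j \left(-5 + j\right)$)
$u{\left(s \right)} = \frac{1}{5 + s}$ ($u{\left(s \right)} = \frac{1}{s + 5} = \frac{1}{5 + s}$)
$\frac{1}{l{\left(Q{\left(5,-6 \right)},-77 \right)} + u{\left(65 \right)}} = \frac{1}{- 77 \left(-5 - 77\right) + \frac{1}{5 + 65}} = \frac{1}{\left(-77\right) \left(-82\right) + \frac{1}{70}} = \frac{1}{6314 + \frac{1}{70}} = \frac{1}{\frac{441981}{70}} = \frac{70}{441981}$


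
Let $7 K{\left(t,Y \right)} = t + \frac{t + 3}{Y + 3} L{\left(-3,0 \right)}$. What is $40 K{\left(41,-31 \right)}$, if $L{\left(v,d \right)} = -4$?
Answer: $\frac{13240}{49} \approx 270.2$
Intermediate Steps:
$K{\left(t,Y \right)} = \frac{t}{7} - \frac{4 \left(3 + t\right)}{7 \left(3 + Y\right)}$ ($K{\left(t,Y \right)} = \frac{t + \frac{t + 3}{Y + 3} \left(-4\right)}{7} = \frac{t + \frac{3 + t}{3 + Y} \left(-4\right)}{7} = \frac{t - \frac{4 \left(3 + t\right)}{3 + Y}}{7} = \frac{t}{7} - \frac{4 \left(3 + t\right)}{7 \left(3 + Y\right)}$)
$40 K{\left(41,-31 \right)} = 40 \frac{-12 - 41 - 1271}{7 \left(3 - 31\right)} = 40 \frac{-12 - 41 - 1271}{7 \left(-28\right)} = 40 \cdot \frac{1}{7} \left(- \frac{1}{28}\right) \left(-1324\right) = 40 \cdot \frac{331}{49} = \frac{13240}{49}$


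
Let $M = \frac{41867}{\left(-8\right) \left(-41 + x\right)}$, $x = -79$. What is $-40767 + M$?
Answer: $- \frac{39094453}{960} \approx -40723.0$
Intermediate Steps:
$M = \frac{41867}{960}$ ($M = \frac{41867}{\left(-8\right) \left(-41 - 79\right)} = \frac{41867}{\left(-8\right) \left(-120\right)} = \frac{41867}{960} \approx 43.611$)
$-40767 + M = -40767 + \frac{41867}{960} = - \frac{39094453}{960}$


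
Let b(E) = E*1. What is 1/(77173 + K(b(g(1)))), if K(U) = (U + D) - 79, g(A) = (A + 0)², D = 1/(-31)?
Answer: 31/2389944 ≈ 1.2971e-5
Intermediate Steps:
D = -1/31 ≈ -0.032258
g(A) = A²
b(E) = E
K(U) = -2450/31 + U (K(U) = (U - 1/31) - 79 = (-1/31 + U) - 79 = -2450/31 + U)
1/(77173 + K(b(g(1)))) = 1/(77173 + (-2450/31 + 1²)) = 1/(77173 + (-2450/31 + 1)) = 1/(77173 - 2419/31) = 1/(2389944/31) = 31/2389944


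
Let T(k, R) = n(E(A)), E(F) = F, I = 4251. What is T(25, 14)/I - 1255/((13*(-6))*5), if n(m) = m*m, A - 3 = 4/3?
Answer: 246569/76518 ≈ 3.2224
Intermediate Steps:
A = 13/3 (A = 3 + 4/3 = 13/3 ≈ 4.3333)
n(m) = m²
T(k, R) = 169/9 (T(k, R) = (13/3)² = 169/9)
T(25, 14)/I - 1255/((13*(-6))*5) = (169/9)/4251 - 1255/((13*(-6))*5) = (169/9)*(1/4251) - 1255/((-78*5)) = 13/2943 - 1255/(-390) = 13/2943 - 1255*(-1/390) = 13/2943 + 251/78 = 246569/76518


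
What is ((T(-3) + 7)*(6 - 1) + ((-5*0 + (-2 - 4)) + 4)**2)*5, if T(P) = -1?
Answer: 170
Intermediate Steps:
((T(-3) + 7)*(6 - 1) + ((-5*0 + (-2 - 4)) + 4)**2)*5 = ((-1 + 7)*(6 - 1) + ((-5*0 + (-2 - 4)) + 4)**2)*5 = (6*5 + ((0 - 6) + 4)**2)*5 = (30 + (-6 + 4)**2)*5 = (30 + (-2)**2)*5 = (30 + 4)*5 = 34*5 = 170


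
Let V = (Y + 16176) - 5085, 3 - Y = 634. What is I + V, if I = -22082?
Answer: -11622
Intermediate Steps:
Y = -631 (Y = 3 - 1*634 = 3 - 634 = -631)
V = 10460 (V = (-631 + 16176) - 5085 = 15545 - 5085 = 10460)
I + V = -22082 + 10460 = -11622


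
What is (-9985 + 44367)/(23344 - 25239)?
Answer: -34382/1895 ≈ -18.144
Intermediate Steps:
(-9985 + 44367)/(23344 - 25239) = 34382/(-1895) = 34382*(-1/1895) = -34382/1895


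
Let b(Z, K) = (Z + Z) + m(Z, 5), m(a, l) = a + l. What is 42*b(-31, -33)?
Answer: -3696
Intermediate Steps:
b(Z, K) = 5 + 3*Z (b(Z, K) = (Z + Z) + (Z + 5) = 2*Z + (5 + Z) = 5 + 3*Z)
42*b(-31, -33) = 42*(5 + 3*(-31)) = 42*(5 - 93) = 42*(-88) = -3696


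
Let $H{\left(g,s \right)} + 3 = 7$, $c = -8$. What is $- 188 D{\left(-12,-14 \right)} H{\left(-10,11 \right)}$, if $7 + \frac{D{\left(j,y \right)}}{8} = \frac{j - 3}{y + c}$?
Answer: $\frac{418112}{11} \approx 38010.0$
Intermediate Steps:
$H{\left(g,s \right)} = 4$ ($H{\left(g,s \right)} = -3 + 7 = 4$)
$D{\left(j,y \right)} = -56 + \frac{8 \left(-3 + j\right)}{-8 + y}$ ($D{\left(j,y \right)} = -56 + 8 \frac{j - 3}{y - 8} = -56 + 8 \frac{-3 + j}{-8 + y} = -56 + \frac{8 \left(-3 + j\right)}{-8 + y}$)
$- 188 D{\left(-12,-14 \right)} H{\left(-10,11 \right)} = - 188 \frac{8 \left(53 - 12 - -98\right)}{-8 - 14} \cdot 4 = - 188 \frac{8 \left(53 - 12 + 98\right)}{-22} \cdot 4 = - 188 \cdot 8 \left(- \frac{1}{22}\right) 139 \cdot 4 = \left(-188\right) \left(- \frac{556}{11}\right) 4 = \frac{104528}{11} \cdot 4 = \frac{418112}{11}$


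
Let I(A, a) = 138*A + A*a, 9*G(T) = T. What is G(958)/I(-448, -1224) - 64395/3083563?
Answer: -19929691549/964439832384 ≈ -0.020665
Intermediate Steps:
G(T) = T/9
G(958)/I(-448, -1224) - 64395/3083563 = ((1/9)*958)/((-448*(138 - 1224))) - 64395/3083563 = 958/(9*((-448*(-1086)))) - 64395*1/3083563 = (958/9)/486528 - 64395/3083563 = (958/9)*(1/486528) - 64395/3083563 = 479/2189376 - 64395/3083563 = -19929691549/964439832384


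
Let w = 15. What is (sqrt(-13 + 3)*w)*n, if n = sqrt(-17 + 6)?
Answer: -15*sqrt(110) ≈ -157.32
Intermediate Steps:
n = I*sqrt(11) (n = sqrt(-11) = I*sqrt(11) ≈ 3.3166*I)
(sqrt(-13 + 3)*w)*n = (sqrt(-13 + 3)*15)*(I*sqrt(11)) = (sqrt(-10)*15)*(I*sqrt(11)) = ((I*sqrt(10))*15)*(I*sqrt(11)) = (15*I*sqrt(10))*(I*sqrt(11)) = -15*sqrt(110)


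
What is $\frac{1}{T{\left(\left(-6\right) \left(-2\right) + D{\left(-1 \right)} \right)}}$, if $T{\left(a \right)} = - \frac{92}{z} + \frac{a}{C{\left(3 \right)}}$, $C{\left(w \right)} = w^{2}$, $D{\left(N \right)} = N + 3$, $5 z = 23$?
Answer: $- \frac{9}{166} \approx -0.054217$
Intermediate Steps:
$z = \frac{23}{5}$ ($z = \frac{1}{5} \cdot 23 = \frac{23}{5} \approx 4.6$)
$D{\left(N \right)} = 3 + N$
$T{\left(a \right)} = -20 + \frac{a}{9}$ ($T{\left(a \right)} = - \frac{92}{\frac{23}{5}} + \frac{a}{3^{2}} = \left(-92\right) \frac{5}{23} + \frac{a}{9} = -20 + a \frac{1}{9} = -20 + \frac{a}{9}$)
$\frac{1}{T{\left(\left(-6\right) \left(-2\right) + D{\left(-1 \right)} \right)}} = \frac{1}{-20 + \frac{\left(-6\right) \left(-2\right) + \left(3 - 1\right)}{9}} = \frac{1}{-20 + \frac{12 + 2}{9}} = \frac{1}{-20 + \frac{1}{9} \cdot 14} = \frac{1}{-20 + \frac{14}{9}} = \frac{1}{- \frac{166}{9}} = - \frac{9}{166}$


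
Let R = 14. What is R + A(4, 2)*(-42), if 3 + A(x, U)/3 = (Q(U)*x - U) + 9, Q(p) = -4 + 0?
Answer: 1526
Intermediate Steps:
Q(p) = -4
A(x, U) = 18 - 12*x - 3*U (A(x, U) = -9 + 3*((-4*x - U) + 9) = -9 + 3*((-U - 4*x) + 9) = -9 + 3*(9 - U - 4*x) = -9 + (27 - 12*x - 3*U) = 18 - 12*x - 3*U)
R + A(4, 2)*(-42) = 14 + (18 - 12*4 - 3*2)*(-42) = 14 + (18 - 48 - 6)*(-42) = 14 - 36*(-42) = 14 + 1512 = 1526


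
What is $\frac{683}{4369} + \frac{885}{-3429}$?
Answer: $- \frac{508186}{4993767} \approx -0.10176$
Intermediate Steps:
$\frac{683}{4369} + \frac{885}{-3429} = 683 \cdot \frac{1}{4369} + 885 \left(- \frac{1}{3429}\right) = \frac{683}{4369} - \frac{295}{1143} = - \frac{508186}{4993767}$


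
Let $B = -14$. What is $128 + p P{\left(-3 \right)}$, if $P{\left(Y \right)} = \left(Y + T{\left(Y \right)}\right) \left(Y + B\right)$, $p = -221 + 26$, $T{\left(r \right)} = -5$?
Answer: $-26392$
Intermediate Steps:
$p = -195$
$P{\left(Y \right)} = \left(-14 + Y\right) \left(-5 + Y\right)$ ($P{\left(Y \right)} = \left(Y - 5\right) \left(Y - 14\right) = \left(-5 + Y\right) \left(-14 + Y\right) = \left(-14 + Y\right) \left(-5 + Y\right)$)
$128 + p P{\left(-3 \right)} = 128 - 195 \left(70 + \left(-3\right)^{2} - -57\right) = 128 - 195 \left(70 + 9 + 57\right) = 128 - 26520 = -26392$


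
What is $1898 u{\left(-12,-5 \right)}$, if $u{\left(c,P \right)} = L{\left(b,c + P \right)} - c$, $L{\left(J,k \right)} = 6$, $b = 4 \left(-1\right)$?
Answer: $34164$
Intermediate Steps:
$b = -4$
$u{\left(c,P \right)} = 6 - c$
$1898 u{\left(-12,-5 \right)} = 1898 \left(6 - -12\right) = 1898 \left(6 + 12\right) = 1898 \cdot 18 = 34164$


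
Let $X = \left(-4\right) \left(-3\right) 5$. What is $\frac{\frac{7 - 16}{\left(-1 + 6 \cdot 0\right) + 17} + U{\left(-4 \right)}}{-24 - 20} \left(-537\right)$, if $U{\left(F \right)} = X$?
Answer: $\frac{510687}{704} \approx 725.41$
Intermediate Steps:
$X = 60$ ($X = 12 \cdot 5 = 60$)
$U{\left(F \right)} = 60$
$\frac{\frac{7 - 16}{\left(-1 + 6 \cdot 0\right) + 17} + U{\left(-4 \right)}}{-24 - 20} \left(-537\right) = \frac{\frac{7 - 16}{\left(-1 + 6 \cdot 0\right) + 17} + 60}{-24 - 20} \left(-537\right) = \frac{- \frac{9}{\left(-1 + 0\right) + 17} + 60}{-44} \left(-537\right) = \left(- \frac{9}{-1 + 17} + 60\right) \left(- \frac{1}{44}\right) \left(-537\right) = \left(- \frac{9}{16} + 60\right) \left(- \frac{1}{44}\right) \left(-537\right) = \frac{951}{16} \left(- \frac{1}{44}\right) \left(-537\right) = \left(- \frac{951}{704}\right) \left(-537\right) = \frac{510687}{704}$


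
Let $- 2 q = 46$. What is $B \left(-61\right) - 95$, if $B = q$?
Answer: $1308$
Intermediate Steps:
$q = -23$ ($q = \left(- \frac{1}{2}\right) 46 = -23$)
$B = -23$
$B \left(-61\right) - 95 = \left(-23\right) \left(-61\right) - 95 = 1403 - 95 = 1308$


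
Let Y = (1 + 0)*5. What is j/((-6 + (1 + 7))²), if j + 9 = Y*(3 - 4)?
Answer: -7/2 ≈ -3.5000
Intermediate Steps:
Y = 5 (Y = 1*5 = 5)
j = -14 (j = -9 + 5*(3 - 4) = -9 + 5*(-1) = -9 - 5 = -14)
j/((-6 + (1 + 7))²) = -14/(-6 + (1 + 7))² = -14/(-6 + 8)² = -14/(2²) = -14/4 = -14*¼ = -7/2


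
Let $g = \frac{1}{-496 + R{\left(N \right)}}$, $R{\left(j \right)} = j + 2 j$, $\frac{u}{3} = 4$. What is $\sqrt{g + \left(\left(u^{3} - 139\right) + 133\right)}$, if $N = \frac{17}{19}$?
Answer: $\frac{\sqrt{151282910051}}{9373} \approx 41.497$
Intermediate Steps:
$u = 12$ ($u = 3 \cdot 4 = 12$)
$N = \frac{17}{19}$ ($N = 17 \cdot \frac{1}{19} = \frac{17}{19} \approx 0.89474$)
$R{\left(j \right)} = 3 j$
$g = - \frac{19}{9373}$ ($g = \frac{1}{-496 + 3 \cdot \frac{17}{19}} = \frac{1}{-496 + \frac{51}{19}} = \frac{1}{- \frac{9373}{19}} = - \frac{19}{9373} \approx -0.0020271$)
$\sqrt{g + \left(\left(u^{3} - 139\right) + 133\right)} = \sqrt{- \frac{19}{9373} + \left(\left(12^{3} - 139\right) + 133\right)} = \sqrt{- \frac{19}{9373} + \left(\left(1728 - 139\right) + 133\right)} = \sqrt{- \frac{19}{9373} + \left(1589 + 133\right)} = \sqrt{- \frac{19}{9373} + 1722} = \sqrt{\frac{16140287}{9373}} = \frac{\sqrt{151282910051}}{9373}$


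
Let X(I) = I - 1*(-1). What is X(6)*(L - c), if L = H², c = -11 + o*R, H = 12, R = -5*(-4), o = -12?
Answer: 2765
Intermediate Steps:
R = 20
X(I) = 1 + I (X(I) = I + 1 = 1 + I)
c = -251 (c = -11 - 12*20 = -11 - 240 = -251)
L = 144 (L = 12² = 144)
X(6)*(L - c) = (1 + 6)*(144 - 1*(-251)) = 7*(144 + 251) = 7*395 = 2765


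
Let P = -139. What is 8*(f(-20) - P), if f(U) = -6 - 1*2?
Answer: 1048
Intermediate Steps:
f(U) = -8 (f(U) = -6 - 2 = -8)
8*(f(-20) - P) = 8*(-8 - 1*(-139)) = 8*(-8 + 139) = 8*131 = 1048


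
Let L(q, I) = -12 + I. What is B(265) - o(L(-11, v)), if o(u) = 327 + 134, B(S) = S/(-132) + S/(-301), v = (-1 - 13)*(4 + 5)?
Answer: -18431197/39732 ≈ -463.89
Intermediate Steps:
v = -126 (v = -14*9 = -126)
B(S) = -433*S/39732 (B(S) = S*(-1/132) + S*(-1/301) = -S/132 - S/301 = -433*S/39732)
o(u) = 461
B(265) - o(L(-11, v)) = -433/39732*265 - 1*461 = -114745/39732 - 461 = -18431197/39732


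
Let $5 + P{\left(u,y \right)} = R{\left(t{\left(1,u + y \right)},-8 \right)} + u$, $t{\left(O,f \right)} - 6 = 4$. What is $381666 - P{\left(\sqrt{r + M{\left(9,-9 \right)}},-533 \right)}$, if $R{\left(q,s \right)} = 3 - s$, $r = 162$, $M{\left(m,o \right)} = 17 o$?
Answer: $381657$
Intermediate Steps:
$t{\left(O,f \right)} = 10$ ($t{\left(O,f \right)} = 6 + 4 = 10$)
$P{\left(u,y \right)} = 6 + u$ ($P{\left(u,y \right)} = -5 + \left(\left(3 - -8\right) + u\right) = -5 + \left(\left(3 + 8\right) + u\right) = -5 + \left(11 + u\right) = 6 + u$)
$381666 - P{\left(\sqrt{r + M{\left(9,-9 \right)}},-533 \right)} = 381666 - \left(6 + \sqrt{162 + 17 \left(-9\right)}\right) = 381666 - \left(6 + \sqrt{162 - 153}\right) = 381666 - \left(6 + \sqrt{9}\right) = 381666 - \left(6 + 3\right) = 381666 - 9 = 381657$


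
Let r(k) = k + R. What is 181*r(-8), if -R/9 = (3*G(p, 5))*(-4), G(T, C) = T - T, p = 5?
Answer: -1448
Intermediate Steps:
G(T, C) = 0
R = 0 (R = -9*3*0*(-4) = -0*(-4) = -9*0 = 0)
r(k) = k (r(k) = k + 0 = k)
181*r(-8) = 181*(-8) = -1448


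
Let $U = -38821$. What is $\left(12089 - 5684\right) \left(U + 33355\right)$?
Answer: $-35009730$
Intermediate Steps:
$\left(12089 - 5684\right) \left(U + 33355\right) = \left(12089 - 5684\right) \left(-38821 + 33355\right) = 6405 \left(-5466\right) = -35009730$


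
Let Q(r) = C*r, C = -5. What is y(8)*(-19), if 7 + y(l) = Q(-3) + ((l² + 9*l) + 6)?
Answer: -2850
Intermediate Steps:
Q(r) = -5*r
y(l) = 14 + l² + 9*l (y(l) = -7 + (-5*(-3) + ((l² + 9*l) + 6)) = -7 + (15 + (6 + l² + 9*l)) = -7 + (21 + l² + 9*l) = 14 + l² + 9*l)
y(8)*(-19) = (14 + 8² + 9*8)*(-19) = (14 + 64 + 72)*(-19) = 150*(-19) = -2850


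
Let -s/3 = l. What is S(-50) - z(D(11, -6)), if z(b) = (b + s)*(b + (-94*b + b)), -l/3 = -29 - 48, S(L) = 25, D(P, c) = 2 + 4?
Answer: -379199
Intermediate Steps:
D(P, c) = 6
l = 231 (l = -3*(-29 - 48) = -3*(-77) = 231)
s = -693 (s = -3*231 = -693)
z(b) = -92*b*(-693 + b) (z(b) = (b - 693)*(b + (-94*b + b)) = (-693 + b)*(b - 93*b) = (-693 + b)*(-92*b) = -92*b*(-693 + b))
S(-50) - z(D(11, -6)) = 25 - 92*6*(693 - 1*6) = 25 - 92*6*(693 - 6) = 25 - 92*6*687 = 25 - 1*379224 = 25 - 379224 = -379199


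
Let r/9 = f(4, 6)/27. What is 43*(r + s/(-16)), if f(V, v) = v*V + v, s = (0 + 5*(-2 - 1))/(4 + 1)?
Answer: 7009/16 ≈ 438.06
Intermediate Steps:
s = -3 (s = (0 + 5*(-3))/5 = (0 - 15)*(⅕) = -15*⅕ = -3)
f(V, v) = v + V*v (f(V, v) = V*v + v = v + V*v)
r = 10 (r = 9*((6*(1 + 4))/27) = 9*((6*5)*(1/27)) = 9*(30*(1/27)) = 9*(10/9) = 10)
43*(r + s/(-16)) = 43*(10 - 3/(-16)) = 43*(10 - 3*(-1/16)) = 43*(10 + 3/16) = 43*(163/16) = 7009/16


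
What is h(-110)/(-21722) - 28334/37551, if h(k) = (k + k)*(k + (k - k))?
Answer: -762102674/407841411 ≈ -1.8686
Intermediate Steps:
h(k) = 2*k² (h(k) = (2*k)*(k + 0) = (2*k)*k = 2*k²)
h(-110)/(-21722) - 28334/37551 = (2*(-110)²)/(-21722) - 28334/37551 = (2*12100)*(-1/21722) - 28334*1/37551 = 24200*(-1/21722) - 28334/37551 = -12100/10861 - 28334/37551 = -762102674/407841411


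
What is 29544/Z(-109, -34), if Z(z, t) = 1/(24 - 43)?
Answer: -561336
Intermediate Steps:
Z(z, t) = -1/19 (Z(z, t) = 1/(-19) = -1/19)
29544/Z(-109, -34) = 29544/(-1/19) = 29544*(-19) = -561336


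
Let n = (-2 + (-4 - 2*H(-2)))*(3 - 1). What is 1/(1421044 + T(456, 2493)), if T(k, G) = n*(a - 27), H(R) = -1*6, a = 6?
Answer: 1/1420792 ≈ 7.0383e-7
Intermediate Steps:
H(R) = -6
n = 12 (n = (-2 + (-4 - 2*(-6)))*(3 - 1) = (-2 + (-4 + 12))*2 = (-2 + 8)*2 = 6*2 = 12)
T(k, G) = -252 (T(k, G) = 12*(6 - 27) = 12*(-21) = -252)
1/(1421044 + T(456, 2493)) = 1/(1421044 - 252) = 1/1420792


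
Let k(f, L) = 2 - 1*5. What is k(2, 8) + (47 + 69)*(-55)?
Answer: -6383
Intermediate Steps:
k(f, L) = -3 (k(f, L) = 2 - 5 = -3)
k(2, 8) + (47 + 69)*(-55) = -3 + (47 + 69)*(-55) = -3 + 116*(-55) = -3 - 6380 = -6383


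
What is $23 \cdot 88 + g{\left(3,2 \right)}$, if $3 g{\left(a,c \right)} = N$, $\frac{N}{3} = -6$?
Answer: $2018$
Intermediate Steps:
$N = -18$ ($N = 3 \left(-6\right) = -18$)
$g{\left(a,c \right)} = -6$ ($g{\left(a,c \right)} = \frac{1}{3} \left(-18\right) = -6$)
$23 \cdot 88 + g{\left(3,2 \right)} = 23 \cdot 88 - 6 = 2024 - 6 = 2018$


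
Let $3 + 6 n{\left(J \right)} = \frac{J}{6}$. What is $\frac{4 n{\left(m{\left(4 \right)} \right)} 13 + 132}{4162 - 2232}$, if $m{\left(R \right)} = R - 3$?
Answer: $\frac{967}{17370} \approx 0.055671$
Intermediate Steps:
$m{\left(R \right)} = -3 + R$
$n{\left(J \right)} = - \frac{1}{2} + \frac{J}{36}$ ($n{\left(J \right)} = - \frac{1}{2} + \frac{J \frac{1}{6}}{6} = - \frac{1}{2} + \frac{\frac{1}{6} J}{6} = - \frac{1}{2} + \frac{J}{36}$)
$\frac{4 n{\left(m{\left(4 \right)} \right)} 13 + 132}{4162 - 2232} = \frac{4 \left(- \frac{1}{2} + \frac{-3 + 4}{36}\right) 13 + 132}{4162 - 2232} = \frac{4 \left(- \frac{1}{2} + \frac{1}{36} \cdot 1\right) 13 + 132}{1930} = \left(4 \left(- \frac{1}{2} + \frac{1}{36}\right) 13 + 132\right) \frac{1}{1930} = \left(4 \left(- \frac{17}{36}\right) 13 + 132\right) \frac{1}{1930} = \left(\left(- \frac{17}{9}\right) 13 + 132\right) \frac{1}{1930} = \left(- \frac{221}{9} + 132\right) \frac{1}{1930} = \frac{967}{9} \cdot \frac{1}{1930} = \frac{967}{17370}$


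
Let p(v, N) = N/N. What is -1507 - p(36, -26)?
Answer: -1508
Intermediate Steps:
p(v, N) = 1
-1507 - p(36, -26) = -1507 - 1*1 = -1507 - 1 = -1508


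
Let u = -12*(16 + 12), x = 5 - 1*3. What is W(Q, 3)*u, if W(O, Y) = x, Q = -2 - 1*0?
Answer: -672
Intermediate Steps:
x = 2 (x = 5 - 3 = 2)
Q = -2 (Q = -2 + 0 = -2)
W(O, Y) = 2
u = -336 (u = -12*28 = -336)
W(Q, 3)*u = 2*(-336) = -672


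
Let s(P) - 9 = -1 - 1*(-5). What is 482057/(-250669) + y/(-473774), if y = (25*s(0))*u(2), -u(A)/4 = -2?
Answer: -114518906259/59380227403 ≈ -1.9286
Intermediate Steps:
u(A) = 8 (u(A) = -4*(-2) = 8)
s(P) = 13 (s(P) = 9 + (-1 - 1*(-5)) = 9 + (-1 + 5) = 9 + 4 = 13)
y = 2600 (y = (25*13)*8 = 325*8 = 2600)
482057/(-250669) + y/(-473774) = 482057/(-250669) + 2600/(-473774) = 482057*(-1/250669) + 2600*(-1/473774) = -482057/250669 - 1300/236887 = -114518906259/59380227403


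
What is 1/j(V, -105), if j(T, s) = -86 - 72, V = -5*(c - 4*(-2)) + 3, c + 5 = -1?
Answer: -1/158 ≈ -0.0063291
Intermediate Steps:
c = -6 (c = -5 - 1 = -6)
V = -7 (V = -5*(-6 - 4*(-2)) + 3 = -5*(-6 + 8) + 3 = -5*2 + 3 = -10 + 3 = -7)
j(T, s) = -158
1/j(V, -105) = 1/(-158) = -1/158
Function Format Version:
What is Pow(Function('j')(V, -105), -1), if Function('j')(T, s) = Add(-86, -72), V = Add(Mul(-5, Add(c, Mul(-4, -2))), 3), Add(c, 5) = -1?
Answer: Rational(-1, 158) ≈ -0.0063291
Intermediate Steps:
c = -6 (c = Add(-5, -1) = -6)
V = -7 (V = Add(Mul(-5, Add(-6, Mul(-4, -2))), 3) = Add(Mul(-5, Add(-6, 8)), 3) = Add(Mul(-5, 2), 3) = Add(-10, 3) = -7)
Function('j')(T, s) = -158
Pow(Function('j')(V, -105), -1) = Pow(-158, -1) = Rational(-1, 158)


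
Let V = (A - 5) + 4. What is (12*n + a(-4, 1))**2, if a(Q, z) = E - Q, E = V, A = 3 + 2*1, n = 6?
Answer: 6400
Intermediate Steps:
A = 5 (A = 3 + 2 = 5)
V = 4 (V = (5 - 5) + 4 = 0 + 4 = 4)
E = 4
a(Q, z) = 4 - Q
(12*n + a(-4, 1))**2 = (12*6 + (4 - 1*(-4)))**2 = (72 + (4 + 4))**2 = (72 + 8)**2 = 80**2 = 6400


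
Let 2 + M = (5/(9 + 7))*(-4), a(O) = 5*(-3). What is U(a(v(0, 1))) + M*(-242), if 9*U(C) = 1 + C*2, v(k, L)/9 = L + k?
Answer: 14099/18 ≈ 783.28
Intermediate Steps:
v(k, L) = 9*L + 9*k (v(k, L) = 9*(L + k) = 9*L + 9*k)
a(O) = -15
U(C) = 1/9 + 2*C/9 (U(C) = (1 + C*2)/9 = (1 + 2*C)/9 = 1/9 + 2*C/9)
M = -13/4 (M = -2 + (5/(9 + 7))*(-4) = -2 + (5/16)*(-4) = -2 - 5/4 = -13/4 ≈ -3.2500)
U(a(v(0, 1))) + M*(-242) = (1/9 + (2/9)*(-15)) - 13/4*(-242) = (1/9 - 10/3) + 1573/2 = -29/9 + 1573/2 = 14099/18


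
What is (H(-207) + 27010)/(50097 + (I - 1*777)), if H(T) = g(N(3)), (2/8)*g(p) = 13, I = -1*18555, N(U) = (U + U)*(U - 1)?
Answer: 3866/4395 ≈ 0.87964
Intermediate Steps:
N(U) = 2*U*(-1 + U) (N(U) = (2*U)*(-1 + U) = 2*U*(-1 + U))
I = -18555
g(p) = 52 (g(p) = 4*13 = 52)
H(T) = 52
(H(-207) + 27010)/(50097 + (I - 1*777)) = (52 + 27010)/(50097 + (-18555 - 1*777)) = 27062/(50097 + (-18555 - 777)) = 27062/(50097 - 19332) = 27062/30765 = 27062*(1/30765) = 3866/4395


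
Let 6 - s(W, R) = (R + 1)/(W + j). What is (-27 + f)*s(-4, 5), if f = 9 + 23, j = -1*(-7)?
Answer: 20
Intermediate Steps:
j = 7
s(W, R) = 6 - (1 + R)/(7 + W) (s(W, R) = 6 - (R + 1)/(W + 7) = 6 - (1 + R)/(7 + W))
f = 32
(-27 + f)*s(-4, 5) = (-27 + 32)*((41 - 1*5 + 6*(-4))/(7 - 4)) = 5*((41 - 5 - 24)/3) = 5*((1/3)*12) = 5*4 = 20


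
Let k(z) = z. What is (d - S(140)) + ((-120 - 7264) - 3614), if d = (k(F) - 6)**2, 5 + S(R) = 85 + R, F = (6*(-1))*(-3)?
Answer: -11074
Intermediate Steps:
F = 18 (F = -6*(-3) = 18)
S(R) = 80 + R (S(R) = -5 + (85 + R) = 80 + R)
d = 144 (d = (18 - 6)**2 = 12**2 = 144)
(d - S(140)) + ((-120 - 7264) - 3614) = (144 - (80 + 140)) + ((-120 - 7264) - 3614) = (144 - 1*220) + (-7384 - 3614) = (144 - 220) - 10998 = -76 - 10998 = -11074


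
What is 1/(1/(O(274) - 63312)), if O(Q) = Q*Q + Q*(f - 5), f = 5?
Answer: 11764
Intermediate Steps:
O(Q) = Q² (O(Q) = Q*Q + Q*(5 - 5) = Q² + Q*0 = Q² + 0 = Q²)
1/(1/(O(274) - 63312)) = 1/(1/(274² - 63312)) = 1/(1/(75076 - 63312)) = 1/(1/11764) = 11764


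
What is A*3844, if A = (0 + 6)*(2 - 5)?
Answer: -69192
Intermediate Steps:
A = -18 (A = 6*(-3) = -18)
A*3844 = -18*3844 = -69192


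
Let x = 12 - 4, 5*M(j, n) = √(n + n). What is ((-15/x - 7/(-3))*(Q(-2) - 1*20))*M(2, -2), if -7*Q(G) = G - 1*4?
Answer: -737*I/210 ≈ -3.5095*I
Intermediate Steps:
M(j, n) = √2*√n/5 (M(j, n) = √(n + n)/5 = √(2*n)/5 = (√2*√n)/5 = √2*√n/5)
Q(G) = 4/7 - G/7 (Q(G) = -(G - 1*4)/7 = -(G - 4)/7 = -(-4 + G)/7 = 4/7 - G/7)
x = 8
((-15/x - 7/(-3))*(Q(-2) - 1*20))*M(2, -2) = ((-15/8 - 7/(-3))*((4/7 - ⅐*(-2)) - 1*20))*(√2*√(-2)/5) = ((-15*⅛ - 7*(-⅓))*((4/7 + 2/7) - 20))*(√2*(I*√2)/5) = ((-15/8 + 7/3)*(6/7 - 20))*(2*I/5) = ((11/24)*(-134/7))*(2*I/5) = -737*I/210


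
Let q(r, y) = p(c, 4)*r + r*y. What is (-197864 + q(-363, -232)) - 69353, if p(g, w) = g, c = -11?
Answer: -179008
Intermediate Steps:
q(r, y) = -11*r + r*y
(-197864 + q(-363, -232)) - 69353 = (-197864 - 363*(-11 - 232)) - 69353 = (-197864 - 363*(-243)) - 69353 = (-197864 + 88209) - 69353 = -109655 - 69353 = -179008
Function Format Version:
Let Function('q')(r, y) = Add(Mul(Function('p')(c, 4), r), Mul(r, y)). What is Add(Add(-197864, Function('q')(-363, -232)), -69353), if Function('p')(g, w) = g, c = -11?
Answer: -179008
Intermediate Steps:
Function('q')(r, y) = Add(Mul(-11, r), Mul(r, y))
Add(Add(-197864, Function('q')(-363, -232)), -69353) = Add(Add(-197864, Mul(-363, Add(-11, -232))), -69353) = Add(Add(-197864, Mul(-363, -243)), -69353) = Add(Add(-197864, 88209), -69353) = Add(-109655, -69353) = -179008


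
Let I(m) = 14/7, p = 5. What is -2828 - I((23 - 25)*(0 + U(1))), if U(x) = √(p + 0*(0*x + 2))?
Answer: -2830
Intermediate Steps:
U(x) = √5 (U(x) = √(5 + 0*(0*x + 2)) = √(5 + 0*(0 + 2)) = √(5 + 0*2) = √(5 + 0) = √5)
I(m) = 2 (I(m) = 14*(⅐) = 2)
-2828 - I((23 - 25)*(0 + U(1))) = -2828 - 1*2 = -2828 - 2 = -2830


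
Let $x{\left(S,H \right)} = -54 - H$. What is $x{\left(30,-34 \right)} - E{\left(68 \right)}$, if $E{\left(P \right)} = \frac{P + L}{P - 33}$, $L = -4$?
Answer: $- \frac{764}{35} \approx -21.829$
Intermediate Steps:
$E{\left(P \right)} = \frac{-4 + P}{-33 + P}$ ($E{\left(P \right)} = \frac{P - 4}{P - 33} = \frac{-4 + P}{-33 + P}$)
$x{\left(30,-34 \right)} - E{\left(68 \right)} = \left(-54 - -34\right) - \frac{-4 + 68}{-33 + 68} = \left(-54 + 34\right) - \frac{1}{35} \cdot 64 = -20 - \frac{1}{35} \cdot 64 = -20 - \frac{64}{35} = - \frac{764}{35}$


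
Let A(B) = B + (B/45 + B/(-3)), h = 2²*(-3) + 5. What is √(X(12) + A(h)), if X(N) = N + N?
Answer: √4315/15 ≈ 4.3792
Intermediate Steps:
h = -7 (h = 4*(-3) + 5 = -12 + 5 = -7)
A(B) = 31*B/45 (A(B) = B + (B*(1/45) + B*(-⅓)) = B + (B/45 - B/3) = B - 14*B/45 = 31*B/45)
X(N) = 2*N
√(X(12) + A(h)) = √(2*12 + (31/45)*(-7)) = √(24 - 217/45) = √(863/45) = √4315/15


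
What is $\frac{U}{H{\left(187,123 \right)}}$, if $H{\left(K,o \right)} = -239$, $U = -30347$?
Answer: $\frac{30347}{239} \approx 126.97$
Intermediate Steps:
$\frac{U}{H{\left(187,123 \right)}} = - \frac{30347}{-239} = \left(-30347\right) \left(- \frac{1}{239}\right) = \frac{30347}{239}$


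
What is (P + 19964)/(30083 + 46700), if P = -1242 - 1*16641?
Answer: 2081/76783 ≈ 0.027102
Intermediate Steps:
P = -17883 (P = -1242 - 16641 = -17883)
(P + 19964)/(30083 + 46700) = (-17883 + 19964)/(30083 + 46700) = 2081/76783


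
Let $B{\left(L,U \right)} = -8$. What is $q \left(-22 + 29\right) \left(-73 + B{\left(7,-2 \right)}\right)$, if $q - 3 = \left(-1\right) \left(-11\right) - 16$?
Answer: $1134$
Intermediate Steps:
$q = -2$ ($q = 3 - 5 = -2$)
$q \left(-22 + 29\right) \left(-73 + B{\left(7,-2 \right)}\right) = - 2 \left(-22 + 29\right) \left(-73 - 8\right) = - 2 \cdot 7 \left(-81\right) = \left(-2\right) \left(-567\right) = 1134$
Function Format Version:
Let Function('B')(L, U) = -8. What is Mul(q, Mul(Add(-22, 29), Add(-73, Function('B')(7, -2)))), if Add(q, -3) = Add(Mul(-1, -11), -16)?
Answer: 1134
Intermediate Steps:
q = -2 (q = Add(3, Add(Mul(-1, -11), -16)) = Add(3, Add(11, -16)) = Add(3, -5) = -2)
Mul(q, Mul(Add(-22, 29), Add(-73, Function('B')(7, -2)))) = Mul(-2, Mul(Add(-22, 29), Add(-73, -8))) = Mul(-2, Mul(7, -81)) = Mul(-2, -567) = 1134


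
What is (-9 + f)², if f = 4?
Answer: 25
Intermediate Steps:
(-9 + f)² = (-9 + 4)² = (-5)² = 25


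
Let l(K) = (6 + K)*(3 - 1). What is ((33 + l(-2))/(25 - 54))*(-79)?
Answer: 3239/29 ≈ 111.69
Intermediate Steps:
l(K) = 12 + 2*K (l(K) = (6 + K)*2 = 12 + 2*K)
((33 + l(-2))/(25 - 54))*(-79) = ((33 + (12 + 2*(-2)))/(25 - 54))*(-79) = ((33 + (12 - 4))/(-29))*(-79) = ((33 + 8)*(-1/29))*(-79) = (41*(-1/29))*(-79) = -41/29*(-79) = 3239/29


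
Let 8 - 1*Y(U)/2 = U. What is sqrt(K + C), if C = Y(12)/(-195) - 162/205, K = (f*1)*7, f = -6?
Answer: 2*I*sqrt(27325311)/1599 ≈ 6.5383*I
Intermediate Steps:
Y(U) = 16 - 2*U
K = -42 (K = -6*1*7 = -6*7 = -42)
C = -1198/1599 (C = (16 - 2*12)/(-195) - 162/205 = (16 - 24)*(-1/195) - 162*1/205 = -8*(-1/195) - 162/205 = 8/195 - 162/205 = -1198/1599 ≈ -0.74922)
sqrt(K + C) = sqrt(-42 - 1198/1599) = sqrt(-68356/1599) = 2*I*sqrt(27325311)/1599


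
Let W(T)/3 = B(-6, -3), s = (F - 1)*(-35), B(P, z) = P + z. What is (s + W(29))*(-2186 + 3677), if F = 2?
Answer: -92442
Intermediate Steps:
s = -35 (s = (2 - 1)*(-35) = 1*(-35) = -35)
W(T) = -27 (W(T) = 3*(-6 - 3) = 3*(-9) = -27)
(s + W(29))*(-2186 + 3677) = (-35 - 27)*(-2186 + 3677) = -62*1491 = -92442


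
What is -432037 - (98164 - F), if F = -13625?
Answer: -543826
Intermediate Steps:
-432037 - (98164 - F) = -432037 - (98164 - 1*(-13625)) = -432037 - (98164 + 13625) = -432037 - 1*111789 = -432037 - 111789 = -543826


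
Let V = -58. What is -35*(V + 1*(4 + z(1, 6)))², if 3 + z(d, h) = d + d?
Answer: -105875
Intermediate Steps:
z(d, h) = -3 + 2*d (z(d, h) = -3 + (d + d) = -3 + 2*d)
-35*(V + 1*(4 + z(1, 6)))² = -35*(-58 + 1*(4 + (-3 + 2*1)))² = -35*(-58 + 1*(4 + (-3 + 2)))² = -35*(-58 + 1*(4 - 1))² = -35*(-58 + 1*3)² = -35*(-58 + 3)² = -35*(-55)² = -35*3025 = -105875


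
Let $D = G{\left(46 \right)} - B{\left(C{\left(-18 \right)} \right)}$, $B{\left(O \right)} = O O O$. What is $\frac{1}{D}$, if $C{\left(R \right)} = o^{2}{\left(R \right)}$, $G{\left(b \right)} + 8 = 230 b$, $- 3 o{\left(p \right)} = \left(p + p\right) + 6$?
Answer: $- \frac{1}{989428} \approx -1.0107 \cdot 10^{-6}$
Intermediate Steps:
$o{\left(p \right)} = -2 - \frac{2 p}{3}$ ($o{\left(p \right)} = - \frac{\left(p + p\right) + 6}{3} = - \frac{2 p + 6}{3} = - \frac{6 + 2 p}{3} = -2 - \frac{2 p}{3}$)
$G{\left(b \right)} = -8 + 230 b$
$C{\left(R \right)} = \left(-2 - \frac{2 R}{3}\right)^{2}$
$B{\left(O \right)} = O^{3}$ ($B{\left(O \right)} = O^{2} O = O^{3}$)
$D = -989428$ ($D = \left(-8 + 230 \cdot 46\right) - \left(\frac{4 \left(3 - 18\right)^{2}}{9}\right)^{3} = \left(-8 + 10580\right) - \left(\frac{4 \left(-15\right)^{2}}{9}\right)^{3} = 10572 - \left(\frac{4}{9} \cdot 225\right)^{3} = 10572 - 100^{3} = 10572 - 1000000 = -989428$)
$\frac{1}{D} = \frac{1}{-989428} = - \frac{1}{989428}$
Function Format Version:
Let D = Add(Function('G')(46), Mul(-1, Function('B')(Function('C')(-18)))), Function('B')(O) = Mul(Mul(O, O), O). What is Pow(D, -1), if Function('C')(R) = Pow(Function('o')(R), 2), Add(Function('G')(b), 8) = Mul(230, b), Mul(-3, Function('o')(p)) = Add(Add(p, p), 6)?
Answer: Rational(-1, 989428) ≈ -1.0107e-6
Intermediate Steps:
Function('o')(p) = Add(-2, Mul(Rational(-2, 3), p)) (Function('o')(p) = Mul(Rational(-1, 3), Add(Add(p, p), 6)) = Mul(Rational(-1, 3), Add(Mul(2, p), 6)) = Mul(Rational(-1, 3), Add(6, Mul(2, p))) = Add(-2, Mul(Rational(-2, 3), p)))
Function('G')(b) = Add(-8, Mul(230, b))
Function('C')(R) = Pow(Add(-2, Mul(Rational(-2, 3), R)), 2)
Function('B')(O) = Pow(O, 3) (Function('B')(O) = Mul(Pow(O, 2), O) = Pow(O, 3))
D = -989428 (D = Add(Add(-8, Mul(230, 46)), Mul(-1, Pow(Mul(Rational(4, 9), Pow(Add(3, -18), 2)), 3))) = Add(Add(-8, 10580), Mul(-1, Pow(Mul(Rational(4, 9), Pow(-15, 2)), 3))) = Add(10572, Mul(-1, Pow(Mul(Rational(4, 9), 225), 3))) = Add(10572, Mul(-1, Pow(100, 3))) = Add(10572, Mul(-1, 1000000)) = Add(10572, -1000000) = -989428)
Pow(D, -1) = Pow(-989428, -1) = Rational(-1, 989428)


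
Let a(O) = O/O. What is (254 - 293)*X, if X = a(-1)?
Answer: -39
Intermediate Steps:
a(O) = 1
X = 1
(254 - 293)*X = (254 - 293)*1 = -39*1 = -39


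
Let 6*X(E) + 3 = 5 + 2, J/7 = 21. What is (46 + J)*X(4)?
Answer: 386/3 ≈ 128.67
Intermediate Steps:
J = 147 (J = 7*21 = 147)
X(E) = 2/3 (X(E) = -1/2 + (5 + 2)/6 = -1/2 + (1/6)*7 = -1/2 + 7/6 = 2/3)
(46 + J)*X(4) = (46 + 147)*(2/3) = 193*(2/3) = 386/3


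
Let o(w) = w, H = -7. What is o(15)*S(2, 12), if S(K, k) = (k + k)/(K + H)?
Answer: -72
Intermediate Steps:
S(K, k) = 2*k/(-7 + K) (S(K, k) = (k + k)/(K - 7) = (2*k)/(-7 + K) = 2*k/(-7 + K))
o(15)*S(2, 12) = 15*(2*12/(-7 + 2)) = 15*(2*12/(-5)) = 15*(2*12*(-1/5)) = 15*(-24/5) = -72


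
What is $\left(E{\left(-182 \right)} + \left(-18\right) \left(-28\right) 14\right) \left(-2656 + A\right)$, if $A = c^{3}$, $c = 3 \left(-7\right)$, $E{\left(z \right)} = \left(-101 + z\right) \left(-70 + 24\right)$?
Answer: $-239221858$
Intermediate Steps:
$E{\left(z \right)} = 4646 - 46 z$ ($E{\left(z \right)} = \left(-101 + z\right) \left(-46\right) = 4646 - 46 z$)
$c = -21$
$A = -9261$ ($A = \left(-21\right)^{3} = -9261$)
$\left(E{\left(-182 \right)} + \left(-18\right) \left(-28\right) 14\right) \left(-2656 + A\right) = \left(\left(4646 - -8372\right) + \left(-18\right) \left(-28\right) 14\right) \left(-2656 - 9261\right) = \left(\left(4646 + 8372\right) + 504 \cdot 14\right) \left(-11917\right) = \left(13018 + 7056\right) \left(-11917\right) = 20074 \left(-11917\right) = -239221858$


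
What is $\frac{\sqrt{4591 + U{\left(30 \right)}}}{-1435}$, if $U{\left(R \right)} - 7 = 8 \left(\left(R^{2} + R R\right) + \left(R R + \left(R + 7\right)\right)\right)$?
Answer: $- \frac{\sqrt{26494}}{1435} \approx -0.11343$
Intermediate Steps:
$U{\left(R \right)} = 63 + 8 R + 24 R^{2}$ ($U{\left(R \right)} = 7 + 8 \left(\left(R^{2} + R R\right) + \left(R R + \left(R + 7\right)\right)\right) = 7 + 8 \left(\left(R^{2} + R^{2}\right) + \left(R^{2} + \left(7 + R\right)\right)\right) = 7 + 8 \left(2 R^{2} + \left(7 + R + R^{2}\right)\right) = 7 + 8 \left(7 + R + 3 R^{2}\right) = 7 + \left(56 + 8 R + 24 R^{2}\right) = 63 + 8 R + 24 R^{2}$)
$\frac{\sqrt{4591 + U{\left(30 \right)}}}{-1435} = \frac{\sqrt{4591 + \left(63 + 8 \cdot 30 + 24 \cdot 30^{2}\right)}}{-1435} = \sqrt{4591 + \left(63 + 240 + 24 \cdot 900\right)} \left(- \frac{1}{1435}\right) = \sqrt{4591 + \left(63 + 240 + 21600\right)} \left(- \frac{1}{1435}\right) = \sqrt{4591 + 21903} \left(- \frac{1}{1435}\right) = \sqrt{26494} \left(- \frac{1}{1435}\right) = - \frac{\sqrt{26494}}{1435}$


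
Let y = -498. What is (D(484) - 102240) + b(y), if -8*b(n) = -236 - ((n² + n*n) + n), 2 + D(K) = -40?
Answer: -161255/4 ≈ -40314.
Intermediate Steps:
D(K) = -42 (D(K) = -2 - 40 = -42)
b(n) = 59/2 + n²/4 + n/8 (b(n) = -(-236 - ((n² + n*n) + n))/8 = -(-236 - ((n² + n²) + n))/8 = -(-236 - (2*n² + n))/8 = -(-236 - (n + 2*n²))/8 = -(-236 + (-n - 2*n²))/8 = -(-236 - n - 2*n²)/8 = 59/2 + n²/4 + n/8)
(D(484) - 102240) + b(y) = (-42 - 102240) + (59/2 + (¼)*(-498)² + (⅛)*(-498)) = -102282 + (59/2 + (¼)*248004 - 249/4) = -102282 + (59/2 + 62001 - 249/4) = -102282 + 247873/4 = -161255/4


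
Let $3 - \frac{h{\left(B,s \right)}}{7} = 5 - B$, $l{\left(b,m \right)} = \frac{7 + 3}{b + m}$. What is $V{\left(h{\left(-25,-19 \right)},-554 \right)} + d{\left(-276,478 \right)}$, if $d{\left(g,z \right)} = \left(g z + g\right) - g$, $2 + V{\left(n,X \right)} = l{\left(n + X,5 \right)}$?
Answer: $- \frac{48682175}{369} \approx -1.3193 \cdot 10^{5}$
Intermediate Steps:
$l{\left(b,m \right)} = \frac{10}{b + m}$
$h{\left(B,s \right)} = -14 + 7 B$ ($h{\left(B,s \right)} = 21 - 7 \left(5 - B\right) = 21 + \left(-35 + 7 B\right) = -14 + 7 B$)
$V{\left(n,X \right)} = -2 + \frac{10}{5 + X + n}$ ($V{\left(n,X \right)} = -2 + \frac{10}{\left(n + X\right) + 5} = -2 + \frac{10}{\left(X + n\right) + 5} = -2 + \frac{10}{5 + X + n}$)
$d{\left(g,z \right)} = g z$ ($d{\left(g,z \right)} = \left(g + g z\right) - g = g z$)
$V{\left(h{\left(-25,-19 \right)},-554 \right)} + d{\left(-276,478 \right)} = \left(-2 + \frac{10}{5 - 554 + \left(-14 + 7 \left(-25\right)\right)}\right) - 131928 = \left(-2 + \frac{10}{5 - 554 - 189}\right) - 131928 = \left(-2 + \frac{10}{-738}\right) - 131928 = \left(-2 + 10 \left(- \frac{1}{738}\right)\right) - 131928 = \left(-2 - \frac{5}{369}\right) - 131928 = - \frac{743}{369} - 131928 = - \frac{48682175}{369}$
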